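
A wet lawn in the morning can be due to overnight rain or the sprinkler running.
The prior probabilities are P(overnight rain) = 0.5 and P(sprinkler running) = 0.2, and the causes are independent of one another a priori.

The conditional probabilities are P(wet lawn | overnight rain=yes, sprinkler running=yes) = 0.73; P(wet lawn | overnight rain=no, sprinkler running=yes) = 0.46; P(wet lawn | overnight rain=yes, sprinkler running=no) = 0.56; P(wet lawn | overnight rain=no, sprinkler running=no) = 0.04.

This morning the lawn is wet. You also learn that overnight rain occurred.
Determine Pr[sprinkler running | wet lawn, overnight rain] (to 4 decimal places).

Sum P(wet lawn|·) weighted by the priors over both values of sprinkler running:
  P(wet lawn | overnight rain) = 0.56×0.8 + 0.73×0.2
        = 0.448000 + 0.146000 = 0.594000
The terms with sprinkler running present sum to 0.146000, so
  P(sprinkler running | wet lawn, overnight rain) = 0.146000 / 0.594000 ≈ 0.2458

Pr[sprinkler running | wet lawn, overnight rain] ≈ 0.2458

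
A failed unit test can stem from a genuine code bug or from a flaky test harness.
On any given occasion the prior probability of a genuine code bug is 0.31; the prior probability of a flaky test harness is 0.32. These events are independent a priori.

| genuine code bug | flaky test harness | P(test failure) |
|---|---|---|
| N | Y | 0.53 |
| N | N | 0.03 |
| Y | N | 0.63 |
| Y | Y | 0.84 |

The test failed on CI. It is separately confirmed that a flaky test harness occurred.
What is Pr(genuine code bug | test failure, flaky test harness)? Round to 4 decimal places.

P(test failure | flaky test harness) = 0.53×0.69 + 0.84×0.31 = 0.365700 + 0.260400 = 0.626100
The genuine code bug-present share is 0.84×0.31 = 0.260400.
So P(genuine code bug | test failure, flaky test harness) = 0.260400/0.626100 ≈ 0.4159.

Pr(genuine code bug | test failure, flaky test harness) ≈ 0.4159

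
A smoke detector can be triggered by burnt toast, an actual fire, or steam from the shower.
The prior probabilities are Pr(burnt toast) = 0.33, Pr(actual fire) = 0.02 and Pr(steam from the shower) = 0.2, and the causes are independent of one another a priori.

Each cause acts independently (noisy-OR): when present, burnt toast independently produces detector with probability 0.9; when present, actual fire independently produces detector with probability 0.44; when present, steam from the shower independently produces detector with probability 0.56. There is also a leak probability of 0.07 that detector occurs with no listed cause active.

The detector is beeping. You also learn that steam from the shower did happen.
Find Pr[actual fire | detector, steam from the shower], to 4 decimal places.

Pr[actual fire | detector, steam from the shower] ≈ 0.0235

Under noisy-OR, P(detector | causes) = 1 − (1−0.07)·∏(1−qᵢ) over the active causes.
P(detector | steam from the shower) = 0.5908·0.67·0.98 + 0.770848·0.67·0.02 + 0.95908·0.33·0.98 + 0.977085·0.33·0.02 = 0.387919 + 0.010329 + 0.310166 + 0.006449 = 0.714863
Restricting to configurations with actual fire present: 0.010329 + 0.006449 = 0.016778.
So P(actual fire | detector, steam from the shower) = 0.016778/0.714863 ≈ 0.0235.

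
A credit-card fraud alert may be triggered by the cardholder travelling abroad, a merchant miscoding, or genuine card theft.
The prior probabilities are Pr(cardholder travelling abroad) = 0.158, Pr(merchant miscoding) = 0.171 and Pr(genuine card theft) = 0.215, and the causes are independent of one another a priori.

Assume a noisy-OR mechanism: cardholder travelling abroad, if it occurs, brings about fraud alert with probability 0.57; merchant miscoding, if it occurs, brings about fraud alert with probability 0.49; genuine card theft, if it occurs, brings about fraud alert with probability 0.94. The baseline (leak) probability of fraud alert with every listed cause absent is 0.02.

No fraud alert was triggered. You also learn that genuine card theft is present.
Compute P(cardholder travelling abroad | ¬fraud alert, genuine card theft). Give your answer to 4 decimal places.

P(cardholder travelling abroad | ¬fraud alert, genuine card theft) ≈ 0.0747

Under noisy-OR, P(fraud alert | causes) = 1 − (1−0.02)·∏(1−qᵢ) over the active causes.
By total probability over the 4 (cardholder travelling abroad, merchant miscoding) configurations:
  P(¬fraud alert | genuine card theft) = 0.0588*0.842*0.829 + 0.029988*0.842*0.171 + 0.025284*0.158*0.829 + 0.012895*0.158*0.171
        = 0.041043 + 0.004318 + 0.003312 + 0.000348 = 0.049021
Configurations with cardholder travelling abroad contribute 0.003660, so
  P(cardholder travelling abroad | ¬fraud alert, genuine card theft) = 0.003660 / 0.049021 ≈ 0.0747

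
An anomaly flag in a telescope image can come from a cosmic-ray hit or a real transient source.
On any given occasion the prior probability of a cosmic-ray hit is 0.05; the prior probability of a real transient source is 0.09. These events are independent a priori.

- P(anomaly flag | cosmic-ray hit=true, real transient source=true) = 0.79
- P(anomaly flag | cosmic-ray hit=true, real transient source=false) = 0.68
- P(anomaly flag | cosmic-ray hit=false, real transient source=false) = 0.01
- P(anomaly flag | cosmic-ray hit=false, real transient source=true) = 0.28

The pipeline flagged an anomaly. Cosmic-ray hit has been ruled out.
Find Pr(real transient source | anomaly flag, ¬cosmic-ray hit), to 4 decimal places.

P(anomaly flag | ¬cosmic-ray hit) = 0.01·0.91 + 0.28·0.09 = 0.009100 + 0.025200 = 0.034300
The real transient source-present share is 0.28·0.09 = 0.025200.
Hence the posterior is 0.025200/0.034300 ≈ 0.7347.

Pr(real transient source | anomaly flag, ¬cosmic-ray hit) ≈ 0.7347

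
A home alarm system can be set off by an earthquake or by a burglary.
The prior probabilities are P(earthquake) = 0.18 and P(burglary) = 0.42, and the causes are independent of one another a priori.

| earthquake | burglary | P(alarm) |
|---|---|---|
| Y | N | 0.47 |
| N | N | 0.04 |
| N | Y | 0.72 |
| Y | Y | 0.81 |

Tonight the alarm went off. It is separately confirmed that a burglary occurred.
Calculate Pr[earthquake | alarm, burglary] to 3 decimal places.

P(alarm | burglary) = 0.72*0.82 + 0.81*0.18 = 0.590400 + 0.145800 = 0.736200
Of this, 0.145800 comes from 0.81*0.18 (the earthquake=true cases).
P(earthquake | alarm, burglary) = 0.145800 / 0.736200 ≈ 0.198

Pr[earthquake | alarm, burglary] ≈ 0.198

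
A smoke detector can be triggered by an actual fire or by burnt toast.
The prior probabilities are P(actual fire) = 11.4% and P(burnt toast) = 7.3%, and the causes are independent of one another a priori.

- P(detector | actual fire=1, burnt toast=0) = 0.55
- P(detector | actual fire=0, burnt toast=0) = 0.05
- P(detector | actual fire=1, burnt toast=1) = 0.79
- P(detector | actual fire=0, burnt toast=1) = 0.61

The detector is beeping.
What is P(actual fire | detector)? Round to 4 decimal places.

Enumerate the 4 (actual fire, burnt toast) configurations and weight by the priors:
  P(detector) = 0.05*0.886*0.927 + 0.61*0.886*0.073 + 0.55*0.114*0.927 + 0.79*0.114*0.073
        = 0.041066 + 0.039454 + 0.058123 + 0.006574 = 0.145217
The terms with actual fire present sum to 0.064697, so
  P(actual fire | detector) = 0.064697 / 0.145217 ≈ 0.4455

P(actual fire | detector) ≈ 0.4455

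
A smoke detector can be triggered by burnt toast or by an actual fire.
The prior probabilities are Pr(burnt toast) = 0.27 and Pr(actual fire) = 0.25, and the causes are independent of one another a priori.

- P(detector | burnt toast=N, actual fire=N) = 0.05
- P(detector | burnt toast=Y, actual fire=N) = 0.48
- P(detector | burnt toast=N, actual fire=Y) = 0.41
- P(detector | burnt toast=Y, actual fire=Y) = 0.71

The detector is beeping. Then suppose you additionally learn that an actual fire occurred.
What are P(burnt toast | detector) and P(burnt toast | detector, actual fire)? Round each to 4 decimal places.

P(burnt toast | detector) ≈ 0.5868; P(burnt toast | detector, actual fire) ≈ 0.3904

For the numerator, keep only burnt toast=true terms: 0.097200 + 0.047925 = 0.145125
The normalizing constant is 0.05*0.73*0.75 + 0.41*0.73*0.25 + 0.48*0.27*0.75 + 0.71*0.27*0.25 = 0.247325
P(burnt toast | detector) = 0.145125/0.247325 ≈ 0.5868

With the extra evidence:
P(detector | actual fire) = 0.41×0.73 + 0.71×0.27 = 0.299300 + 0.191700 = 0.491000
Restricting to configurations with burnt toast present: 0.71×0.27 = 0.191700.
So P(burnt toast | detector, actual fire) = 0.191700/0.491000 ≈ 0.3904.
This is intercausal reasoning (explaining away): once actual fire accounts for the detector, burnt toast becomes less likely.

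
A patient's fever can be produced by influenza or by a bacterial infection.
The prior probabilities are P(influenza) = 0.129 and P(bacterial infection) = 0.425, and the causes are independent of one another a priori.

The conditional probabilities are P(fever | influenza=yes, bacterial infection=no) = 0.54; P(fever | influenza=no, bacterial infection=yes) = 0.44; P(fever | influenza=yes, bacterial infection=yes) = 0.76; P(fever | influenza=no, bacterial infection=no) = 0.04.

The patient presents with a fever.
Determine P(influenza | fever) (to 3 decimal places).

P(influenza | fever) ≈ 0.309

Numerator (weight on configurations with influenza): 0.040054 + 0.041667 = 0.081721
The normalizing constant is 0.04×0.871×0.575 + 0.44×0.871×0.425 + 0.54×0.129×0.575 + 0.76×0.129×0.425 = 0.264631
P(influenza | fever) = 0.081721/0.264631 ≈ 0.309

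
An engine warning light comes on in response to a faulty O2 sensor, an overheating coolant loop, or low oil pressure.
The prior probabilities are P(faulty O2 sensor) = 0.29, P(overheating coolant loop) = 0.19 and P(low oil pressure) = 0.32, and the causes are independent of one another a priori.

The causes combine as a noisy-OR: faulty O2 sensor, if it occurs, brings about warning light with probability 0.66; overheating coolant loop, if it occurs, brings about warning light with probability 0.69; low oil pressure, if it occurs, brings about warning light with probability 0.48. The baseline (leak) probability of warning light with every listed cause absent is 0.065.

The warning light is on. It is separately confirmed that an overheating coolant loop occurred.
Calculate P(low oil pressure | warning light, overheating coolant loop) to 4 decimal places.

P(low oil pressure | warning light, overheating coolant loop) ≈ 0.3505

Under noisy-OR, P(warning light | causes) = 1 − (1−0.065)·∏(1−qᵢ) over the active causes.
Sum P(warning light|·) weighted by the priors over the 4 (faulty O2 sensor, low oil pressure) configurations:
  P(warning light | overheating coolant loop) = 0.71015·0.71·0.68 + 0.849278·0.71·0.32 + 0.901451·0.29·0.68 + 0.948755·0.29·0.32
        = 0.342860 + 0.192956 + 0.177766 + 0.088044 = 0.801626
Keeping only the low oil pressure-present terms gives 0.281000, so
  P(low oil pressure | warning light, overheating coolant loop) = 0.281000 / 0.801626 ≈ 0.3505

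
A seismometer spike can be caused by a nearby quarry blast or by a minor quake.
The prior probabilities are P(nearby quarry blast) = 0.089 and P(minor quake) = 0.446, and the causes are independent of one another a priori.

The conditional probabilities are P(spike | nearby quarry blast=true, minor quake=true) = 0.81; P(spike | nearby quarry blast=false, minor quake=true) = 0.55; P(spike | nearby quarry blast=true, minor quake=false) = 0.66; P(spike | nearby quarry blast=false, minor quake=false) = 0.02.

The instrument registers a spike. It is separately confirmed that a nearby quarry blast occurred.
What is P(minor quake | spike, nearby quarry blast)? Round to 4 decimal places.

Enumerate both values of minor quake and weight by the priors:
  P(spike | nearby quarry blast) = 0.66×0.554 + 0.81×0.446
        = 0.365640 + 0.361260 = 0.726900
Keeping only the minor quake-present terms gives 0.361260, so
  P(minor quake | spike, nearby quarry blast) = 0.361260 / 0.726900 ≈ 0.4970

P(minor quake | spike, nearby quarry blast) ≈ 0.4970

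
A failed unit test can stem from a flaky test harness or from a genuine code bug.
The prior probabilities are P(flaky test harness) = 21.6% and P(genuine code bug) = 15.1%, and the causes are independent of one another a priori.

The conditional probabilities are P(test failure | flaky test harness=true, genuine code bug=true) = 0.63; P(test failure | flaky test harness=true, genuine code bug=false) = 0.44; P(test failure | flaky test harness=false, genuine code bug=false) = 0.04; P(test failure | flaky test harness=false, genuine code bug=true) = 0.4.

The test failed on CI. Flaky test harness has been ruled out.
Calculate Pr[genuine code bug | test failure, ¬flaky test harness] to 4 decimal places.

Enumerate both values of genuine code bug and weight by the priors:
  P(test failure | ¬flaky test harness) = 0.04×0.849 + 0.4×0.151
        = 0.033960 + 0.060400 = 0.094360
Keeping only the genuine code bug-present terms gives 0.060400, so
  P(genuine code bug | test failure, ¬flaky test harness) = 0.060400 / 0.094360 ≈ 0.6401

Pr[genuine code bug | test failure, ¬flaky test harness] ≈ 0.6401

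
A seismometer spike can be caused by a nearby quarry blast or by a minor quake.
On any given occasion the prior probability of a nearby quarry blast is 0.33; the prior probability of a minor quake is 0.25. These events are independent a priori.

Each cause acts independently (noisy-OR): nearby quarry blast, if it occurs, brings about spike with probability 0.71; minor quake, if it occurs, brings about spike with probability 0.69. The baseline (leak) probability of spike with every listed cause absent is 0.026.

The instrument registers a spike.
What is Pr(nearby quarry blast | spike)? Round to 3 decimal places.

Under noisy-OR, P(spike | causes) = 1 − (1−0.026)·∏(1−qᵢ) over the active causes.
Sum P(spike|·) weighted by the priors over the 4 (nearby quarry blast, minor quake) configurations:
  P(spike) = 0.026*0.67*0.75 + 0.69806*0.67*0.25 + 0.71754*0.33*0.75 + 0.912437*0.33*0.25
        = 0.013065 + 0.116925 + 0.177591 + 0.075276 = 0.382857
Configurations with nearby quarry blast contribute 0.252867, so
  P(nearby quarry blast | spike) = 0.252867 / 0.382857 ≈ 0.660

Pr(nearby quarry blast | spike) ≈ 0.660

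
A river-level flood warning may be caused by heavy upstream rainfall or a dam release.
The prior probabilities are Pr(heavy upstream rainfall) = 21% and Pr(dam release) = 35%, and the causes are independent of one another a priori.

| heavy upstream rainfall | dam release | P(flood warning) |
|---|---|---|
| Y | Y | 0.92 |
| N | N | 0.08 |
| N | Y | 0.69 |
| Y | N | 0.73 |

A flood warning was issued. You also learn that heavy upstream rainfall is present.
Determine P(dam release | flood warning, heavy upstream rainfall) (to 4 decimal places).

For the numerator, keep only dam release=true terms: 0.92×0.35 = 0.322000
The normalizing constant is 0.73×0.65 + 0.92×0.35 = 0.796500
P(dam release | flood warning, heavy upstream rainfall) = 0.322000/0.796500 ≈ 0.4043

P(dam release | flood warning, heavy upstream rainfall) ≈ 0.4043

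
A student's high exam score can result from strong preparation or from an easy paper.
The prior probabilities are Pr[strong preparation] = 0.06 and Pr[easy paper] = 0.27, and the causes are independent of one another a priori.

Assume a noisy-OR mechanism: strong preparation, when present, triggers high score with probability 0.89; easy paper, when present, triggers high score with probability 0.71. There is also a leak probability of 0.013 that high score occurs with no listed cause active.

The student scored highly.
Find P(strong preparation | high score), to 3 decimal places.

P(strong preparation | high score) ≈ 0.224

Under noisy-OR, P(high score | causes) = 1 − (1−0.013)·∏(1−qᵢ) over the active causes.
Numerator (weight on configurations with strong preparation): 0.039045 + 0.015690 = 0.054735
Normalizer over all consistent configurations: 0.013*0.94*0.73 + 0.71377*0.94*0.27 + 0.89143*0.06*0.73 + 0.968515*0.06*0.27 = 0.244811
P(strong preparation | high score) = 0.054735/0.244811 ≈ 0.224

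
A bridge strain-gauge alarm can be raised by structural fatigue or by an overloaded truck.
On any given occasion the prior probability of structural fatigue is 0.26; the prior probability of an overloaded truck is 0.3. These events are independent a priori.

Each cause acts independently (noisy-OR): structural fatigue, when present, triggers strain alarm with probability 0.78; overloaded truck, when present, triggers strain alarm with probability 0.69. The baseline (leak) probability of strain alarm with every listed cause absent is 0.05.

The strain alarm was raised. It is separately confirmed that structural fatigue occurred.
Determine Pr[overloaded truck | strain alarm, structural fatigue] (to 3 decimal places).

Under noisy-OR, P(strain alarm | causes) = 1 − (1−0.05)·∏(1−qᵢ) over the active causes.
Weight on overloaded truck=true, given the evidence: 0.93521×0.3 = 0.280563
Normalizer over all consistent configurations: 0.791×0.7 + 0.93521×0.3 = 0.834263
Posterior = 0.280563 / 0.834263 ≈ 0.336

Pr[overloaded truck | strain alarm, structural fatigue] ≈ 0.336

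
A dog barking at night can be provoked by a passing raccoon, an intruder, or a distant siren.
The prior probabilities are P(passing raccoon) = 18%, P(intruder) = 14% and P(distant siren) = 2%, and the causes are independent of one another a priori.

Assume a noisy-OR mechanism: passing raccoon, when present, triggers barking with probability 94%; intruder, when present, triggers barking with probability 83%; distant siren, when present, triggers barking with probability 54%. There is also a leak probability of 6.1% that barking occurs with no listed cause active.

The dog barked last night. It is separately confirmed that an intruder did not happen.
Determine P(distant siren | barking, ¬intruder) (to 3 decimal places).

P(distant siren | barking, ¬intruder) ≈ 0.056

Under noisy-OR, P(barking | causes) = 1 − (1−0.061)·∏(1−qᵢ) over the active causes.
By total probability over the 4 (passing raccoon, distant siren) configurations:
  P(barking | ¬intruder) = 0.061*0.82*0.98 + 0.56806*0.82*0.02 + 0.94366*0.18*0.98 + 0.974084*0.18*0.02
        = 0.049020 + 0.009316 + 0.166462 + 0.003507 = 0.228305
The terms with distant siren present sum to 0.012823, so
  P(distant siren | barking, ¬intruder) = 0.012823 / 0.228305 ≈ 0.056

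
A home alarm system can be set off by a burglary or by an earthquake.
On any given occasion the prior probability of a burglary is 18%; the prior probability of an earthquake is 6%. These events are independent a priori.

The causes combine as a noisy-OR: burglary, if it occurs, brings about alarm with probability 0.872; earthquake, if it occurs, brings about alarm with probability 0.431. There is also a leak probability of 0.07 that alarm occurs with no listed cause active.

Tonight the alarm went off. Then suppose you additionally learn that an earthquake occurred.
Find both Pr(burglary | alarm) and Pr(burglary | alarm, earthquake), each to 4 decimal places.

Pr(burglary | alarm) ≈ 0.6736; Pr(burglary | alarm, earthquake) ≈ 0.3030

Under noisy-OR, P(alarm | causes) = 1 − (1−0.07)·∏(1−qᵢ) over the active causes.
Sum P(alarm|·) weighted by the priors over the 4 (burglary, earthquake) configurations:
  P(alarm) = 0.07*0.82*0.94 + 0.47083*0.82*0.06 + 0.88096*0.18*0.94 + 0.932266*0.18*0.06
        = 0.053956 + 0.023165 + 0.149058 + 0.010068 = 0.236247
Keeping only the burglary-present terms gives 0.159126, so
  P(burglary | alarm) = 0.159126 / 0.236247 ≈ 0.6736

With the extra evidence:
By total probability over both values of burglary:
  P(alarm | earthquake) = 0.47083·0.82 + 0.932266·0.18
        = 0.386081 + 0.167808 = 0.553889
Configurations with burglary contribute 0.167808, so
  P(burglary | alarm, earthquake) = 0.167808 / 0.553889 ≈ 0.3030
Conditioning on earthquake lowers the posterior on burglary: the classic explaining-away effect in a common-effect structure.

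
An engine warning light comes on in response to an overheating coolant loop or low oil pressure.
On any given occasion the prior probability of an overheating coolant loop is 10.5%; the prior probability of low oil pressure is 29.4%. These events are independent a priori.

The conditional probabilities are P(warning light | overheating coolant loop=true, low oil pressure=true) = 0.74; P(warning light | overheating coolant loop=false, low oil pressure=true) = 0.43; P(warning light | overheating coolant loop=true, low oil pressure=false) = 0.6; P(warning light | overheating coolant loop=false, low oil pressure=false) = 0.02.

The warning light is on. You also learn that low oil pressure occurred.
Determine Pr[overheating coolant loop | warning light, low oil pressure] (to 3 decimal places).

Sum P(warning light|·) weighted by the priors over both values of overheating coolant loop:
  P(warning light | low oil pressure) = 0.43·0.895 + 0.74·0.105
        = 0.384850 + 0.077700 = 0.462550
Keeping only the overheating coolant loop-present terms gives 0.077700, so
  P(overheating coolant loop | warning light, low oil pressure) = 0.077700 / 0.462550 ≈ 0.168

Pr[overheating coolant loop | warning light, low oil pressure] ≈ 0.168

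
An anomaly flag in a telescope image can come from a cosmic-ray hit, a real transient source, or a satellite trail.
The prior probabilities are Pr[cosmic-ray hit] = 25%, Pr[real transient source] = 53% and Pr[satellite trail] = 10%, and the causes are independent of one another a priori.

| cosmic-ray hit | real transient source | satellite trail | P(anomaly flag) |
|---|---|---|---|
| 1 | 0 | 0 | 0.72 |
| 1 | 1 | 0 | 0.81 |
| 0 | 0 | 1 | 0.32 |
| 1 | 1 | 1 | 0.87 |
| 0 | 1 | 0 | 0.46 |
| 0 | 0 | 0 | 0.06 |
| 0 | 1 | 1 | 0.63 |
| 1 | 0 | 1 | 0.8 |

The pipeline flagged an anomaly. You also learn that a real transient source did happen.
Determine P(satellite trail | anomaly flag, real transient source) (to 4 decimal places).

Numerator (weight on configurations with satellite trail): 0.047250 + 0.021750 = 0.069000
The normalizing constant is 0.46*0.75*0.9 + 0.63*0.75*0.1 + 0.81*0.25*0.9 + 0.87*0.25*0.1 = 0.561750
Posterior = 0.069000 / 0.561750 ≈ 0.1228

P(satellite trail | anomaly flag, real transient source) ≈ 0.1228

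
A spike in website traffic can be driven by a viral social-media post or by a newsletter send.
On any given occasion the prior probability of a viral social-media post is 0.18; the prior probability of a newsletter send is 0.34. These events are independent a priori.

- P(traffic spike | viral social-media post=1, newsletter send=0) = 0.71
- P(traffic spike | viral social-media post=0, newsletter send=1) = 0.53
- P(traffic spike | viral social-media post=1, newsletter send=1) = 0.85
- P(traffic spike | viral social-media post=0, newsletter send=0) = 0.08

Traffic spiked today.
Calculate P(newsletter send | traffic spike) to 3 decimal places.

P(newsletter send | traffic spike) ≈ 0.610

Sum P(traffic spike|·) weighted by the priors over the 4 (viral social-media post, newsletter send) configurations:
  P(traffic spike) = 0.08×0.82×0.66 + 0.53×0.82×0.34 + 0.71×0.18×0.66 + 0.85×0.18×0.34
        = 0.043296 + 0.147764 + 0.084348 + 0.052020 = 0.327428
The terms with newsletter send present sum to 0.199784, so
  P(newsletter send | traffic spike) = 0.199784 / 0.327428 ≈ 0.610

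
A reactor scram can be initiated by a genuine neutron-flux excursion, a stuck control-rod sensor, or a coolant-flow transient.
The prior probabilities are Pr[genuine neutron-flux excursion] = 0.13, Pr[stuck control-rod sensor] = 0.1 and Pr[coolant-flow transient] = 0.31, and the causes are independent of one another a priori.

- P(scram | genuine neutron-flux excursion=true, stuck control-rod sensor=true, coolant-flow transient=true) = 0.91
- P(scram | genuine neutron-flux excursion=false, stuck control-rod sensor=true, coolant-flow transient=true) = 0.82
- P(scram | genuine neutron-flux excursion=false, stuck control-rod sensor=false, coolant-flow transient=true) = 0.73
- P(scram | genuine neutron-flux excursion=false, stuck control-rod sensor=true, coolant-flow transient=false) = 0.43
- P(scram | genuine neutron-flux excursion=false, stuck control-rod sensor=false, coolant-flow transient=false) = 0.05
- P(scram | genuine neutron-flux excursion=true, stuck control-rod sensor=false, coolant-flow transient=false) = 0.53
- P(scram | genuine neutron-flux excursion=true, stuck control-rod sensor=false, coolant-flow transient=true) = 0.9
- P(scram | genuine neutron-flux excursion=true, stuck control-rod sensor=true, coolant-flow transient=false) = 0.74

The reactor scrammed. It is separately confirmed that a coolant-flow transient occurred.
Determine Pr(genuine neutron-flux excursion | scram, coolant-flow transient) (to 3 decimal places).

Numerator (weight on configurations with genuine neutron-flux excursion): 0.105300 + 0.011830 = 0.117130
The normalizing constant is 0.73·0.87·0.9 + 0.82·0.87·0.1 + 0.9·0.13·0.9 + 0.91·0.13·0.1 = 0.760060
Posterior = 0.117130 / 0.760060 ≈ 0.154

Pr(genuine neutron-flux excursion | scram, coolant-flow transient) ≈ 0.154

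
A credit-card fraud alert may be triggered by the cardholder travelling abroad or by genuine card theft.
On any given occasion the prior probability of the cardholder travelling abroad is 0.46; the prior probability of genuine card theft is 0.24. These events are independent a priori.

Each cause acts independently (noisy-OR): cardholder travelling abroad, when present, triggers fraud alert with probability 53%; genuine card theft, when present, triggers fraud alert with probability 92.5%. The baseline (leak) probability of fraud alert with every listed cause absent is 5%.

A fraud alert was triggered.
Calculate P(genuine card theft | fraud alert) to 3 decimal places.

Under noisy-OR, P(fraud alert | causes) = 1 − (1−0.05)·∏(1−qᵢ) over the active causes.
Sum P(fraud alert|·) weighted by the priors over the 4 (cardholder travelling abroad, genuine card theft) configurations:
  P(fraud alert) = 0.05*0.54*0.76 + 0.92875*0.54*0.24 + 0.5535*0.46*0.76 + 0.966512*0.46*0.24
        = 0.020520 + 0.120366 + 0.193504 + 0.106703 = 0.441093
Keeping only the genuine card theft-present terms gives 0.227069, so
  P(genuine card theft | fraud alert) = 0.227069 / 0.441093 ≈ 0.515

P(genuine card theft | fraud alert) ≈ 0.515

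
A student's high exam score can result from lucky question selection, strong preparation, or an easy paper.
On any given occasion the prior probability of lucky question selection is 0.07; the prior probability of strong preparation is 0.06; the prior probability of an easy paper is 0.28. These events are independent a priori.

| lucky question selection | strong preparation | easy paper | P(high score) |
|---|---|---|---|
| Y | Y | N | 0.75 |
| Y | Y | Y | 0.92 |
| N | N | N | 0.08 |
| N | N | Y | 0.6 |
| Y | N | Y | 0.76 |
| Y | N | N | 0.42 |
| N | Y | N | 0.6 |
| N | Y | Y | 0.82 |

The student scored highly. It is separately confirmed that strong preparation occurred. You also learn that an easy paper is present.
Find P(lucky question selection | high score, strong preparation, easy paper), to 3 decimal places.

P(high score | strong preparation, easy paper) = 0.82·0.93 + 0.92·0.07 = 0.762600 + 0.064400 = 0.827000
Of this, 0.064400 comes from 0.92·0.07 (the lucky question selection=true cases).
Hence the posterior is 0.064400/0.827000 ≈ 0.078.

P(lucky question selection | high score, strong preparation, easy paper) ≈ 0.078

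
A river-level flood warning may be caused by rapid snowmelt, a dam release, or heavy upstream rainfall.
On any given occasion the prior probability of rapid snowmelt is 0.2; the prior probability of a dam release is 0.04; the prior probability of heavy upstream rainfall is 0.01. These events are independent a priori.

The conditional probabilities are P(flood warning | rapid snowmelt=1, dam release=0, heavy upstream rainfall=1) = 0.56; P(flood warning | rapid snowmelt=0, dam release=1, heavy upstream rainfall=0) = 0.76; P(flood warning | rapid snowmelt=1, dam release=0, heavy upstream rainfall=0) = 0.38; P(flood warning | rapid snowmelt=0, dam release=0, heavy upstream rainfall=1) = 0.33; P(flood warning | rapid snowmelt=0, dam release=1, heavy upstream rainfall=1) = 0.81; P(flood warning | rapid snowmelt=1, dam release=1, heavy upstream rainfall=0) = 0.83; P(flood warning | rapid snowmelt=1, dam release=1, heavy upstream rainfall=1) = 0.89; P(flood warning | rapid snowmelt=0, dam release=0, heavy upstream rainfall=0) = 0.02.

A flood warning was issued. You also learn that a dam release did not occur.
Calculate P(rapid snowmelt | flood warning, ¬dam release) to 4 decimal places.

Enumerate the 4 (rapid snowmelt, heavy upstream rainfall) configurations and weight by the priors:
  P(flood warning | ¬dam release) = 0.02·0.8·0.99 + 0.33·0.8·0.01 + 0.38·0.2·0.99 + 0.56·0.2·0.01
        = 0.015840 + 0.002640 + 0.075240 + 0.001120 = 0.094840
Keeping only the rapid snowmelt-present terms gives 0.076360, so
  P(rapid snowmelt | flood warning, ¬dam release) = 0.076360 / 0.094840 ≈ 0.8051

P(rapid snowmelt | flood warning, ¬dam release) ≈ 0.8051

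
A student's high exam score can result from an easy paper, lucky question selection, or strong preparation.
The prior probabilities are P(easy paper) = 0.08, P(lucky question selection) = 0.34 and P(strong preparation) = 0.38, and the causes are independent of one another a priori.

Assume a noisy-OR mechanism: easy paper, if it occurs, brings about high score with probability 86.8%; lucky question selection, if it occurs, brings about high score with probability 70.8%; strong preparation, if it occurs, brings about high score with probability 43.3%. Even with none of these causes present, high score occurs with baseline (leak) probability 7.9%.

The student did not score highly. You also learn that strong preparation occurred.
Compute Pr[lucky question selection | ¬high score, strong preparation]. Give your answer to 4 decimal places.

Under noisy-OR, P(high score | causes) = 1 − (1−0.079)·∏(1−qᵢ) over the active causes.
P(¬high score | strong preparation) = 0.522207×0.92×0.66 + 0.152484×0.92×0.34 + 0.068931×0.08×0.66 + 0.020128×0.08×0.34 = 0.317084 + 0.047697 + 0.003640 + 0.000547 = 0.368968
Of this, 0.048244 comes from 0.047697 + 0.000547 (the lucky question selection=true cases).
So P(lucky question selection | ¬high score, strong preparation) = 0.048244/0.368968 ≈ 0.1308.

Pr[lucky question selection | ¬high score, strong preparation] ≈ 0.1308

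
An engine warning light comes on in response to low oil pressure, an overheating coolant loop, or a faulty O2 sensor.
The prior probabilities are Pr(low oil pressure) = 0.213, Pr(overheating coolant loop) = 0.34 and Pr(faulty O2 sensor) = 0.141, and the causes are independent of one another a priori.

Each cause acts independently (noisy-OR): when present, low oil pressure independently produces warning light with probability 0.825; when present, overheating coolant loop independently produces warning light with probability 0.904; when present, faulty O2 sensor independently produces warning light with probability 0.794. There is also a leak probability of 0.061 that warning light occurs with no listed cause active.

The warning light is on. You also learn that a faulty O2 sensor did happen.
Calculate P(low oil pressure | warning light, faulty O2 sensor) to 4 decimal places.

Under noisy-OR, P(warning light | causes) = 1 − (1−0.061)·∏(1−qᵢ) over the active causes.
Numerator (weight on configurations with low oil pressure): 0.135821 + 0.072185 = 0.208006
The normalizing constant is 0.806566×0.787×0.66 + 0.98143×0.787×0.34 + 0.966149×0.213×0.66 + 0.99675×0.213×0.34 = 0.889564
Posterior = 0.208006 / 0.889564 ≈ 0.2338

P(low oil pressure | warning light, faulty O2 sensor) ≈ 0.2338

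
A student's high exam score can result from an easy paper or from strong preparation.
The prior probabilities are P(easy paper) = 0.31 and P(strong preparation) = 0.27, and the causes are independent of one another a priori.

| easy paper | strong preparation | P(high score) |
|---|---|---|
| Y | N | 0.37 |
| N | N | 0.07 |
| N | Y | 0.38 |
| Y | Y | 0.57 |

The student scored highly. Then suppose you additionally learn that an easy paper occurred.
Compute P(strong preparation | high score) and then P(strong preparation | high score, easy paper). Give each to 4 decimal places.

Sum P(high score|·) weighted by the priors over the 4 (easy paper, strong preparation) configurations:
  P(high score) = 0.07*0.69*0.73 + 0.38*0.69*0.27 + 0.37*0.31*0.73 + 0.57*0.31*0.27
        = 0.035259 + 0.070794 + 0.083731 + 0.047709 = 0.237493
The terms with strong preparation present sum to 0.118503, so
  P(strong preparation | high score) = 0.118503 / 0.237493 ≈ 0.4990

Now condition on the additional information:
P(high score | easy paper) = 0.37*0.73 + 0.57*0.27 = 0.270100 + 0.153900 = 0.424000
The strong preparation-present share is 0.57*0.27 = 0.153900.
Hence the posterior is 0.153900/0.424000 ≈ 0.3630.
The drop from 0.4990 to 0.3630 is the explaining-away (discounting) effect.

P(strong preparation | high score) ≈ 0.4990; P(strong preparation | high score, easy paper) ≈ 0.3630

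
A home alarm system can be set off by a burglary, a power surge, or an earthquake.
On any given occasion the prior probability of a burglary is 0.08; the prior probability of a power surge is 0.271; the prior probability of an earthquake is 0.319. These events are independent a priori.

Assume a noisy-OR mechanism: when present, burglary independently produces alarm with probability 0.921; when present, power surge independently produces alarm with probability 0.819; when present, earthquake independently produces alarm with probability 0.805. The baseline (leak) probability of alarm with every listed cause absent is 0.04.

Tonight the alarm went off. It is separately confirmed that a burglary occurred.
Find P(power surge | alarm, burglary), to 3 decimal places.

P(power surge | alarm, burglary) ≈ 0.281

Under noisy-OR, P(alarm | causes) = 1 − (1−0.04)·∏(1−qᵢ) over the active causes.
Weight on power surge=true, given the evidence: 0.182018 + 0.086218 = 0.268236
Denominator P(alarm | burglary): 0.92416·0.729·0.681 + 0.985211·0.729·0.319 + 0.986273·0.271·0.681 + 0.997323·0.271·0.319 = 0.956146
P(power surge | alarm, burglary) = 0.268236/0.956146 ≈ 0.281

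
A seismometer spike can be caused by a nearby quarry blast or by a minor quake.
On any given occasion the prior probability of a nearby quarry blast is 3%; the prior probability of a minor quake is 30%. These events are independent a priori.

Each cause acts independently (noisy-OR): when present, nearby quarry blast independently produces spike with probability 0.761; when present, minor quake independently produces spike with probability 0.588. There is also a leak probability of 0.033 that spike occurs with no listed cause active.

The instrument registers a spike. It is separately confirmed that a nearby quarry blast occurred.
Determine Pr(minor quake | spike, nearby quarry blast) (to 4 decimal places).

Pr(minor quake | spike, nearby quarry blast) ≈ 0.3352

Under noisy-OR, P(spike | causes) = 1 − (1−0.033)·∏(1−qᵢ) over the active causes.
Enumerate both values of minor quake and weight by the priors:
  P(spike | nearby quarry blast) = 0.768887*0.7 + 0.904781*0.3
        = 0.538221 + 0.271434 = 0.809655
Configurations with minor quake contribute 0.271434, so
  P(minor quake | spike, nearby quarry blast) = 0.271434 / 0.809655 ≈ 0.3352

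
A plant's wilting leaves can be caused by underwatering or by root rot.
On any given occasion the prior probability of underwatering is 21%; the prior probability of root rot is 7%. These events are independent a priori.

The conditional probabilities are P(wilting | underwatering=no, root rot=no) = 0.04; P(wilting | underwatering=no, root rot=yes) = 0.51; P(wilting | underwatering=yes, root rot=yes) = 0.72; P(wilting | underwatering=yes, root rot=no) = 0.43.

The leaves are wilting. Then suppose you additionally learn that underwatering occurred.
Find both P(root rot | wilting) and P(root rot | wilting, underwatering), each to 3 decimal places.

P(root rot | wilting) ≈ 0.255; P(root rot | wilting, underwatering) ≈ 0.112

Weight on root rot=true, given the evidence: 0.028203 + 0.010584 = 0.038787
Normalizer over all consistent configurations: 0.04·0.79·0.93 + 0.51·0.79·0.07 + 0.43·0.21·0.93 + 0.72·0.21·0.07 = 0.152154
Posterior = 0.038787 / 0.152154 ≈ 0.255

Now also conditioning on underwatering=true:
Numerator (weight on configurations with root rot): 0.72*0.07 = 0.050400
The normalizing constant is 0.43*0.93 + 0.72*0.07 = 0.450300
Posterior = 0.050400 / 0.450300 ≈ 0.112
This is intercausal reasoning (explaining away): once underwatering accounts for the wilting, root rot becomes less likely.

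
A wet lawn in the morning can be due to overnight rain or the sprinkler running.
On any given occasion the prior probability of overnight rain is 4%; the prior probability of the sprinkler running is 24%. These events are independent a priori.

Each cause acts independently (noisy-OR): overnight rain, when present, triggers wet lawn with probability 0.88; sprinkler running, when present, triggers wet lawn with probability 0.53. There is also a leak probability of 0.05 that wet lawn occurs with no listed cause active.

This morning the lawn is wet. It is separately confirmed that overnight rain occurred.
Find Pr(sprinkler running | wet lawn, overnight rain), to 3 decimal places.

Pr(sprinkler running | wet lawn, overnight rain) ≈ 0.252

Under noisy-OR, P(wet lawn | causes) = 1 − (1−0.05)·∏(1−qᵢ) over the active causes.
For the numerator, keep only sprinkler running=true terms: 0.94642·0.24 = 0.227141
Normalizer over all consistent configurations: 0.886·0.76 + 0.94642·0.24 = 0.900501
Posterior = 0.227141 / 0.900501 ≈ 0.252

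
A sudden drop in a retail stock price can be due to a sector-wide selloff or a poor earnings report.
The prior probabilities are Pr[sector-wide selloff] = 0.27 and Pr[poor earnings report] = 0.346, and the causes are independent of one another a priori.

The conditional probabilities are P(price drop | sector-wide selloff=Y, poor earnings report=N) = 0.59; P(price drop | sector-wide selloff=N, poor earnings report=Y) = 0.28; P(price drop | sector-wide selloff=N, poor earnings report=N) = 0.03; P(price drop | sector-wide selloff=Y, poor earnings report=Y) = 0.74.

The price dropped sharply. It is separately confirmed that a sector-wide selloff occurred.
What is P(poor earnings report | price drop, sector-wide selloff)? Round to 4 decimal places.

P(poor earnings report | price drop, sector-wide selloff) ≈ 0.3989

Numerator (weight on configurations with poor earnings report): 0.74*0.346 = 0.256040
Denominator P(price drop | sector-wide selloff): 0.59*0.654 + 0.74*0.346 = 0.641900
Posterior = 0.256040 / 0.641900 ≈ 0.3989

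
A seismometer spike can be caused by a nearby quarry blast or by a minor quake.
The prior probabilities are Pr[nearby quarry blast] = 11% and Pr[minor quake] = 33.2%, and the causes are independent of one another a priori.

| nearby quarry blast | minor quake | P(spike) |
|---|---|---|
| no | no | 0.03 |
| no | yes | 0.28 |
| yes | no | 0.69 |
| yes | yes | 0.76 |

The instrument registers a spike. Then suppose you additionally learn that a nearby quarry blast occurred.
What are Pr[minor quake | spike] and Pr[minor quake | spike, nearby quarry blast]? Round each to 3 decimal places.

Pr[minor quake | spike] ≈ 0.617; Pr[minor quake | spike, nearby quarry blast] ≈ 0.354

Weight on minor quake=true, given the evidence: 0.082734 + 0.027755 = 0.110489
The normalizing constant is 0.03·0.89·0.668 + 0.28·0.89·0.332 + 0.69·0.11·0.668 + 0.76·0.11·0.332 = 0.179026
Posterior = 0.110489 / 0.179026 ≈ 0.617

With the extra evidence:
Enumerate both values of minor quake and weight by the priors:
  P(spike | nearby quarry blast) = 0.69*0.668 + 0.76*0.332
        = 0.460920 + 0.252320 = 0.713240
Configurations with minor quake contribute 0.252320, so
  P(minor quake | spike, nearby quarry blast) = 0.252320 / 0.713240 ≈ 0.354
— nearby quarry blast explains away the evidence for minor quake.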